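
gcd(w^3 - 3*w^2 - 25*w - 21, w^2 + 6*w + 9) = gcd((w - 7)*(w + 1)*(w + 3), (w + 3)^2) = w + 3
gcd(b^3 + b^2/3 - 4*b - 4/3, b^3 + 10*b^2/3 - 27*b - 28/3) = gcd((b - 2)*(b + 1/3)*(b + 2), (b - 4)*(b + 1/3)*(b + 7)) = b + 1/3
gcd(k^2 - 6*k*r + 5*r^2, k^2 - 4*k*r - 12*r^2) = 1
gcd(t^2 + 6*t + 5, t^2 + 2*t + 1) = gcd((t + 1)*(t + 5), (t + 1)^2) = t + 1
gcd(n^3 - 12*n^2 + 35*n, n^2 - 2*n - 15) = n - 5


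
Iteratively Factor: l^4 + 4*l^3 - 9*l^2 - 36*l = (l - 3)*(l^3 + 7*l^2 + 12*l) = (l - 3)*(l + 4)*(l^2 + 3*l) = (l - 3)*(l + 3)*(l + 4)*(l)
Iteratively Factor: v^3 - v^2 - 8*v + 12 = (v + 3)*(v^2 - 4*v + 4) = (v - 2)*(v + 3)*(v - 2)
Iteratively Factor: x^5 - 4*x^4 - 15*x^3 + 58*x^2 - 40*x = (x - 5)*(x^4 + x^3 - 10*x^2 + 8*x) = (x - 5)*(x - 2)*(x^3 + 3*x^2 - 4*x) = (x - 5)*(x - 2)*(x + 4)*(x^2 - x) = x*(x - 5)*(x - 2)*(x + 4)*(x - 1)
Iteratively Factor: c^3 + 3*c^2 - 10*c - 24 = (c - 3)*(c^2 + 6*c + 8) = (c - 3)*(c + 2)*(c + 4)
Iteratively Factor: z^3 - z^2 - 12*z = (z)*(z^2 - z - 12) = z*(z - 4)*(z + 3)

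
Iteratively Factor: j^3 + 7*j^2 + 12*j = (j + 3)*(j^2 + 4*j) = j*(j + 3)*(j + 4)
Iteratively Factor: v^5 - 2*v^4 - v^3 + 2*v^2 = (v + 1)*(v^4 - 3*v^3 + 2*v^2) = (v - 2)*(v + 1)*(v^3 - v^2) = v*(v - 2)*(v + 1)*(v^2 - v) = v*(v - 2)*(v - 1)*(v + 1)*(v)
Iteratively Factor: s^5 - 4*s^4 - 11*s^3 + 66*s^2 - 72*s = (s + 4)*(s^4 - 8*s^3 + 21*s^2 - 18*s) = (s - 3)*(s + 4)*(s^3 - 5*s^2 + 6*s) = s*(s - 3)*(s + 4)*(s^2 - 5*s + 6) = s*(s - 3)*(s - 2)*(s + 4)*(s - 3)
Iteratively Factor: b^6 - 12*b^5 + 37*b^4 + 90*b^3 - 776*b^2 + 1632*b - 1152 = (b - 2)*(b^5 - 10*b^4 + 17*b^3 + 124*b^2 - 528*b + 576) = (b - 4)*(b - 2)*(b^4 - 6*b^3 - 7*b^2 + 96*b - 144) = (b - 4)*(b - 3)*(b - 2)*(b^3 - 3*b^2 - 16*b + 48) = (b - 4)*(b - 3)*(b - 2)*(b + 4)*(b^2 - 7*b + 12) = (b - 4)^2*(b - 3)*(b - 2)*(b + 4)*(b - 3)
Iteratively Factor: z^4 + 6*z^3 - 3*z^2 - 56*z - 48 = (z - 3)*(z^3 + 9*z^2 + 24*z + 16) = (z - 3)*(z + 1)*(z^2 + 8*z + 16) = (z - 3)*(z + 1)*(z + 4)*(z + 4)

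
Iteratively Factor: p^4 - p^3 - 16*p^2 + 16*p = (p - 1)*(p^3 - 16*p) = (p - 1)*(p + 4)*(p^2 - 4*p) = p*(p - 1)*(p + 4)*(p - 4)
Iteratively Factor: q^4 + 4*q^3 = (q)*(q^3 + 4*q^2) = q^2*(q^2 + 4*q) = q^2*(q + 4)*(q)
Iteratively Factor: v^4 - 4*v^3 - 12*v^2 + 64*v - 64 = (v - 2)*(v^3 - 2*v^2 - 16*v + 32) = (v - 4)*(v - 2)*(v^2 + 2*v - 8) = (v - 4)*(v - 2)^2*(v + 4)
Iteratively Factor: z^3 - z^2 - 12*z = (z + 3)*(z^2 - 4*z) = (z - 4)*(z + 3)*(z)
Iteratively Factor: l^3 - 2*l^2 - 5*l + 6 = (l - 3)*(l^2 + l - 2) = (l - 3)*(l - 1)*(l + 2)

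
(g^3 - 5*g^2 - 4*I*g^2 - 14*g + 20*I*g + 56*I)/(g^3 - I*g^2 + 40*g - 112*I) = (g^2 - 5*g - 14)/(g^2 + 3*I*g + 28)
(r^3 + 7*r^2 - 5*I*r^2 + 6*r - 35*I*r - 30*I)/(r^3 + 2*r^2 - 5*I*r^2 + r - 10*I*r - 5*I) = (r + 6)/(r + 1)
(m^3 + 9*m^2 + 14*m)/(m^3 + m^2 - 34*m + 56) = m*(m + 2)/(m^2 - 6*m + 8)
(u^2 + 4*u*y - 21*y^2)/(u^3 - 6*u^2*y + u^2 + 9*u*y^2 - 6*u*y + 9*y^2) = (-u - 7*y)/(-u^2 + 3*u*y - u + 3*y)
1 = 1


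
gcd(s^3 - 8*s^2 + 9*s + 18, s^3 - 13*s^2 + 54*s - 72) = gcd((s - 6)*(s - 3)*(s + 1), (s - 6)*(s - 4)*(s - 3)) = s^2 - 9*s + 18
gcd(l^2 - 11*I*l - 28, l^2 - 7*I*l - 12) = l - 4*I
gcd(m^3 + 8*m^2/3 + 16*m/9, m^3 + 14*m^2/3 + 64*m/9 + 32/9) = m^2 + 8*m/3 + 16/9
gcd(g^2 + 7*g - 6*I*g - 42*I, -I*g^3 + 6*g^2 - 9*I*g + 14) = 1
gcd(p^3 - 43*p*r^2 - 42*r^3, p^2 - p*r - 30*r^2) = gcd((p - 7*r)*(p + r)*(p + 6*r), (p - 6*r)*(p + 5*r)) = 1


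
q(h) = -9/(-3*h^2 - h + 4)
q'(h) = -9*(6*h + 1)/(-3*h^2 - h + 4)^2 = 9*(-6*h - 1)/(3*h^2 + h - 4)^2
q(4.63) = 0.14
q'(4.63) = -0.06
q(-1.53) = 6.03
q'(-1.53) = 33.04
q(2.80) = 0.40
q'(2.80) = -0.32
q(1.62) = 1.64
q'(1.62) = -3.20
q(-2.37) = 0.86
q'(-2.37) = 1.08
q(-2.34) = 0.89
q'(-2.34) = 1.15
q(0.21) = -2.46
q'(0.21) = -1.52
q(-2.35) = 0.88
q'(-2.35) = 1.13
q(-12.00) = 0.02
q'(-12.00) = 0.00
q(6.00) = 0.08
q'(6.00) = -0.03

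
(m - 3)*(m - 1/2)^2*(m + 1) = m^4 - 3*m^3 - 3*m^2/4 + 5*m/2 - 3/4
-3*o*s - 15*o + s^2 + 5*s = (-3*o + s)*(s + 5)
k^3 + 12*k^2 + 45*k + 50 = (k + 2)*(k + 5)^2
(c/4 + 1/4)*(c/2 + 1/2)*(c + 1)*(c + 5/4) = c^4/8 + 17*c^3/32 + 27*c^2/32 + 19*c/32 + 5/32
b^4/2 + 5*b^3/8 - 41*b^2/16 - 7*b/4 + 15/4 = (b/2 + 1)*(b - 3/2)*(b - 5/4)*(b + 2)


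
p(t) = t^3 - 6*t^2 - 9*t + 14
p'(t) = 3*t^2 - 12*t - 9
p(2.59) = -32.18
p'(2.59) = -19.96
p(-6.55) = -465.48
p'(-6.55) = 198.31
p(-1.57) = 9.47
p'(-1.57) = 17.23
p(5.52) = -50.31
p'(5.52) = 16.17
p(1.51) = -9.83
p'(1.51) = -20.28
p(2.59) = -32.18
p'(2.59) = -19.96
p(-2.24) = -7.19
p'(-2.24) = 32.93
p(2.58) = -31.98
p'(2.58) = -19.99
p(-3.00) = -40.00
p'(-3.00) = 54.00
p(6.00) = -40.00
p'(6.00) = 27.00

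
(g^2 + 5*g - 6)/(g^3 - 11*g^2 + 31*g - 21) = (g + 6)/(g^2 - 10*g + 21)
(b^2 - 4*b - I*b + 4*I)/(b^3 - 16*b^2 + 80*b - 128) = (b - I)/(b^2 - 12*b + 32)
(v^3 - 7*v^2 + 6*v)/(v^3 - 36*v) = (v - 1)/(v + 6)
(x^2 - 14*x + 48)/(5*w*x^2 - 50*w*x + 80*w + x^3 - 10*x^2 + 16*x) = (x - 6)/(5*w*x - 10*w + x^2 - 2*x)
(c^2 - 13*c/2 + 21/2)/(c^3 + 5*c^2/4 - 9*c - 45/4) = 2*(2*c - 7)/(4*c^2 + 17*c + 15)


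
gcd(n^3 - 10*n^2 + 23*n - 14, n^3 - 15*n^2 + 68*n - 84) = n^2 - 9*n + 14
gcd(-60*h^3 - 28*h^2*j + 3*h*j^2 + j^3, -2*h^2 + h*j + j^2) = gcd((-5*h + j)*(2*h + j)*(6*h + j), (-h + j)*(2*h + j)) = 2*h + j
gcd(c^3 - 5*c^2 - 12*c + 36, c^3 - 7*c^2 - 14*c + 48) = c^2 + c - 6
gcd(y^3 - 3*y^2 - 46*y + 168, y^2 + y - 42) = y^2 + y - 42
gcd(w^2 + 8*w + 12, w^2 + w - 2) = w + 2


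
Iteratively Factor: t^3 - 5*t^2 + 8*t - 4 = (t - 1)*(t^2 - 4*t + 4) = (t - 2)*(t - 1)*(t - 2)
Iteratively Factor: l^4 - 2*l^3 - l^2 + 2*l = (l + 1)*(l^3 - 3*l^2 + 2*l) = (l - 1)*(l + 1)*(l^2 - 2*l) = l*(l - 1)*(l + 1)*(l - 2)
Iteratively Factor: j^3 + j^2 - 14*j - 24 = (j - 4)*(j^2 + 5*j + 6) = (j - 4)*(j + 3)*(j + 2)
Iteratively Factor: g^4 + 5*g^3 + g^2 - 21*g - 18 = (g + 1)*(g^3 + 4*g^2 - 3*g - 18) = (g + 1)*(g + 3)*(g^2 + g - 6) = (g - 2)*(g + 1)*(g + 3)*(g + 3)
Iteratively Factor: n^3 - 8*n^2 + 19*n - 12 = (n - 4)*(n^2 - 4*n + 3) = (n - 4)*(n - 1)*(n - 3)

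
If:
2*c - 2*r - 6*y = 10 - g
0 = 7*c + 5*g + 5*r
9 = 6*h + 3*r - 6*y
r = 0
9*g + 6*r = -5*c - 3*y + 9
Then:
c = -140/73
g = 196/73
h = -157/438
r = 0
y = -407/219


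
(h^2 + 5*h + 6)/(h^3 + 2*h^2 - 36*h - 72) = (h + 3)/(h^2 - 36)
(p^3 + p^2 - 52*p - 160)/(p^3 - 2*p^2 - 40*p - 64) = (p + 5)/(p + 2)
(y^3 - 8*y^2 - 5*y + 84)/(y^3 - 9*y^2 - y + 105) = (y - 4)/(y - 5)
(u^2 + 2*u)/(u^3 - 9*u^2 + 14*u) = (u + 2)/(u^2 - 9*u + 14)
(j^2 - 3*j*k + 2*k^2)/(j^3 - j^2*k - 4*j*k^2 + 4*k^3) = 1/(j + 2*k)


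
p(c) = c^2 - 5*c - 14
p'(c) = 2*c - 5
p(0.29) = -15.37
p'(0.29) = -4.42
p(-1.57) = -3.69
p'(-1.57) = -8.14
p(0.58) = -16.56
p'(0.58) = -3.84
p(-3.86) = 20.20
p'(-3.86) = -12.72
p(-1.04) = -7.72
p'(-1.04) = -7.08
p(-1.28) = -5.96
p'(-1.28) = -7.56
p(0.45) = -16.05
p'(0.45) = -4.10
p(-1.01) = -7.93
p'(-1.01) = -7.02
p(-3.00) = 10.00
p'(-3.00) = -11.00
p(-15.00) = 286.00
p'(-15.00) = -35.00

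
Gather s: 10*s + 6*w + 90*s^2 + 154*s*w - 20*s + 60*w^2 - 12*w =90*s^2 + s*(154*w - 10) + 60*w^2 - 6*w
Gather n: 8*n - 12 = 8*n - 12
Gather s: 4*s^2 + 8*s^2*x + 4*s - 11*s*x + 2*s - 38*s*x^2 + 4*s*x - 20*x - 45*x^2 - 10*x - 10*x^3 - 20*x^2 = s^2*(8*x + 4) + s*(-38*x^2 - 7*x + 6) - 10*x^3 - 65*x^2 - 30*x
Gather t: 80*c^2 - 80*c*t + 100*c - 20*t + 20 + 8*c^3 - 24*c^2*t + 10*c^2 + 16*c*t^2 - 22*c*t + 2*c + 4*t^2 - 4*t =8*c^3 + 90*c^2 + 102*c + t^2*(16*c + 4) + t*(-24*c^2 - 102*c - 24) + 20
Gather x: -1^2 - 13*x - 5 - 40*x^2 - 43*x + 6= -40*x^2 - 56*x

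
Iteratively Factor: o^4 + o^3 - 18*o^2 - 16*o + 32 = (o + 4)*(o^3 - 3*o^2 - 6*o + 8) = (o - 4)*(o + 4)*(o^2 + o - 2) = (o - 4)*(o - 1)*(o + 4)*(o + 2)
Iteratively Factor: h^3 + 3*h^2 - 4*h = (h - 1)*(h^2 + 4*h) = (h - 1)*(h + 4)*(h)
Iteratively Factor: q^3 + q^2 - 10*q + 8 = (q - 1)*(q^2 + 2*q - 8) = (q - 2)*(q - 1)*(q + 4)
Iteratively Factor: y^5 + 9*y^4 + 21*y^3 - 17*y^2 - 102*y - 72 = (y + 4)*(y^4 + 5*y^3 + y^2 - 21*y - 18) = (y + 3)*(y + 4)*(y^3 + 2*y^2 - 5*y - 6) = (y + 1)*(y + 3)*(y + 4)*(y^2 + y - 6) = (y + 1)*(y + 3)^2*(y + 4)*(y - 2)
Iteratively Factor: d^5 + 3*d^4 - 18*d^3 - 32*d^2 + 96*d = (d + 4)*(d^4 - d^3 - 14*d^2 + 24*d) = (d - 2)*(d + 4)*(d^3 + d^2 - 12*d) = (d - 3)*(d - 2)*(d + 4)*(d^2 + 4*d) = d*(d - 3)*(d - 2)*(d + 4)*(d + 4)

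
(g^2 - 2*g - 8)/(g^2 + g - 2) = (g - 4)/(g - 1)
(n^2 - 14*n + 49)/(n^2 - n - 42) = (n - 7)/(n + 6)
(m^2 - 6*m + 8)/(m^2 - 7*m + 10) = (m - 4)/(m - 5)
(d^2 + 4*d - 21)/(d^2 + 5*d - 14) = (d - 3)/(d - 2)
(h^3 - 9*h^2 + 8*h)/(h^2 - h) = h - 8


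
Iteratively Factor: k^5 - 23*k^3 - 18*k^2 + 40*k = (k - 5)*(k^4 + 5*k^3 + 2*k^2 - 8*k) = (k - 5)*(k + 4)*(k^3 + k^2 - 2*k) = (k - 5)*(k - 1)*(k + 4)*(k^2 + 2*k) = k*(k - 5)*(k - 1)*(k + 4)*(k + 2)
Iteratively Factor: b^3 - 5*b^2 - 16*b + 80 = (b + 4)*(b^2 - 9*b + 20) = (b - 5)*(b + 4)*(b - 4)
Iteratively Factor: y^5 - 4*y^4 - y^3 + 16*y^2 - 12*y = (y - 3)*(y^4 - y^3 - 4*y^2 + 4*y) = (y - 3)*(y - 2)*(y^3 + y^2 - 2*y) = y*(y - 3)*(y - 2)*(y^2 + y - 2) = y*(y - 3)*(y - 2)*(y - 1)*(y + 2)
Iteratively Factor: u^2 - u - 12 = (u - 4)*(u + 3)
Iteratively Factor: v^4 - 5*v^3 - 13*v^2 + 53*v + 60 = (v - 5)*(v^3 - 13*v - 12) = (v - 5)*(v - 4)*(v^2 + 4*v + 3) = (v - 5)*(v - 4)*(v + 3)*(v + 1)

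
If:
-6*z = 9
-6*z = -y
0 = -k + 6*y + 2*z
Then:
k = -57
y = -9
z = -3/2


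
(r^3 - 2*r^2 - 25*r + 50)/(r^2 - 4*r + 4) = (r^2 - 25)/(r - 2)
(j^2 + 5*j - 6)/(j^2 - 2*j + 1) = (j + 6)/(j - 1)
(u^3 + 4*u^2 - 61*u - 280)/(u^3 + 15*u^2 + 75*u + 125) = (u^2 - u - 56)/(u^2 + 10*u + 25)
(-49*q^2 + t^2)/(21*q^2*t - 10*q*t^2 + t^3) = (-7*q - t)/(t*(3*q - t))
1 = 1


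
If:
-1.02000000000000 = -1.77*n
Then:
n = 0.58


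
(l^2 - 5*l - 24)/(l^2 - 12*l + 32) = (l + 3)/(l - 4)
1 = 1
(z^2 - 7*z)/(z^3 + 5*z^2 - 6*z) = (z - 7)/(z^2 + 5*z - 6)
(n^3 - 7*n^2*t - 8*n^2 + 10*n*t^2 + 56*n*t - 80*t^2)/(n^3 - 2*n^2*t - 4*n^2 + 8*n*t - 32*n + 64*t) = (n - 5*t)/(n + 4)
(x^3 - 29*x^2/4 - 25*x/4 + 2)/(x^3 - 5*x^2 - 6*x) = (x^2 - 33*x/4 + 2)/(x*(x - 6))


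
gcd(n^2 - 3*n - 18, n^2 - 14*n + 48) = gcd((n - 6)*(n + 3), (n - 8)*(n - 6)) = n - 6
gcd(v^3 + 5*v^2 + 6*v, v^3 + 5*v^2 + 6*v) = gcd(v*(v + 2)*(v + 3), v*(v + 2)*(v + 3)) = v^3 + 5*v^2 + 6*v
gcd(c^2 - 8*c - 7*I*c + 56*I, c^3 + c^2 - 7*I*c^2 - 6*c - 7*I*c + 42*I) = c - 7*I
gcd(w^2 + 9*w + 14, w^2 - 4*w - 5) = 1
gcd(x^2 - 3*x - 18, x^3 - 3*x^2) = 1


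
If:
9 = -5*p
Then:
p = -9/5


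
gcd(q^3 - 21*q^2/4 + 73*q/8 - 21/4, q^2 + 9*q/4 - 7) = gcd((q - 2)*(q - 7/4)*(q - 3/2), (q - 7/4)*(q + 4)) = q - 7/4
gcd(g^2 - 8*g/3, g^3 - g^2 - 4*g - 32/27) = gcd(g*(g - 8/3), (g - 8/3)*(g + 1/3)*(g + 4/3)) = g - 8/3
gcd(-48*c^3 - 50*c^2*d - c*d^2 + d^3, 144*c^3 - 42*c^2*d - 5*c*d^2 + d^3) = 48*c^2 + 2*c*d - d^2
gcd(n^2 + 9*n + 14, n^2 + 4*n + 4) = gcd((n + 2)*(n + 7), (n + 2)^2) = n + 2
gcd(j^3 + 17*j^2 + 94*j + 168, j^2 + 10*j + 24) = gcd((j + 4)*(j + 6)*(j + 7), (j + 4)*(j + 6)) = j^2 + 10*j + 24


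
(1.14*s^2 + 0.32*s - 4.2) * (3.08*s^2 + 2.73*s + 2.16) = 3.5112*s^4 + 4.0978*s^3 - 9.6*s^2 - 10.7748*s - 9.072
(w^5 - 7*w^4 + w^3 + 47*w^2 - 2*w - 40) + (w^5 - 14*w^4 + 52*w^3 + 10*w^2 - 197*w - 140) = 2*w^5 - 21*w^4 + 53*w^3 + 57*w^2 - 199*w - 180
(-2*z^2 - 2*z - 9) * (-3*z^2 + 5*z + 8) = 6*z^4 - 4*z^3 + z^2 - 61*z - 72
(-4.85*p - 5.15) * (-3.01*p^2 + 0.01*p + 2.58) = 14.5985*p^3 + 15.453*p^2 - 12.5645*p - 13.287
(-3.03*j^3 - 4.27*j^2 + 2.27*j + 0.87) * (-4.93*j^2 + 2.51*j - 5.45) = 14.9379*j^5 + 13.4458*j^4 - 5.3953*j^3 + 24.6801*j^2 - 10.1878*j - 4.7415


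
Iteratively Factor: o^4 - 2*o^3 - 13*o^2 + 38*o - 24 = (o - 1)*(o^3 - o^2 - 14*o + 24) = (o - 3)*(o - 1)*(o^2 + 2*o - 8) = (o - 3)*(o - 2)*(o - 1)*(o + 4)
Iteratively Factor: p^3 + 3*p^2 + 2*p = (p)*(p^2 + 3*p + 2) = p*(p + 1)*(p + 2)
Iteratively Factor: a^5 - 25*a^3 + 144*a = (a + 3)*(a^4 - 3*a^3 - 16*a^2 + 48*a) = a*(a + 3)*(a^3 - 3*a^2 - 16*a + 48) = a*(a - 3)*(a + 3)*(a^2 - 16) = a*(a - 4)*(a - 3)*(a + 3)*(a + 4)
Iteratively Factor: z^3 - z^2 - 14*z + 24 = (z - 3)*(z^2 + 2*z - 8) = (z - 3)*(z - 2)*(z + 4)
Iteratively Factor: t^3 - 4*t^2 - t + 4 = (t + 1)*(t^2 - 5*t + 4) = (t - 1)*(t + 1)*(t - 4)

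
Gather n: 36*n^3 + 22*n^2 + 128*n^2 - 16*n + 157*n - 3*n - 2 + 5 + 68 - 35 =36*n^3 + 150*n^2 + 138*n + 36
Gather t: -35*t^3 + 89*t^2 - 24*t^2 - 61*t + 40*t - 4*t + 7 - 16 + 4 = -35*t^3 + 65*t^2 - 25*t - 5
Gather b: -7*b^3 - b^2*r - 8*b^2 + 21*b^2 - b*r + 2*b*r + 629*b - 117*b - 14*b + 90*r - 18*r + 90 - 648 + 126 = -7*b^3 + b^2*(13 - r) + b*(r + 498) + 72*r - 432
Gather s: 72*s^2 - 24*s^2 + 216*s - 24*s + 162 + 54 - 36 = 48*s^2 + 192*s + 180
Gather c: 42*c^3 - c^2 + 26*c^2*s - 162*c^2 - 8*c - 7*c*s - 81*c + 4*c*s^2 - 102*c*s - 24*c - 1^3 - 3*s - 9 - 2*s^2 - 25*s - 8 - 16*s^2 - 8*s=42*c^3 + c^2*(26*s - 163) + c*(4*s^2 - 109*s - 113) - 18*s^2 - 36*s - 18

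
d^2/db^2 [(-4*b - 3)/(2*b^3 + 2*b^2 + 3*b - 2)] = 2*(-(4*b + 3)*(6*b^2 + 4*b + 3)^2 + 2*(12*b^2 + 8*b + (3*b + 1)*(4*b + 3) + 6)*(2*b^3 + 2*b^2 + 3*b - 2))/(2*b^3 + 2*b^2 + 3*b - 2)^3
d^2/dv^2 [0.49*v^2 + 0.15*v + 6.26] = 0.980000000000000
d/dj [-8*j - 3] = -8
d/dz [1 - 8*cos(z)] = 8*sin(z)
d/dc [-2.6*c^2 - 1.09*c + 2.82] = -5.2*c - 1.09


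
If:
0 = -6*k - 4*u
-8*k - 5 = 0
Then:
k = -5/8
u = 15/16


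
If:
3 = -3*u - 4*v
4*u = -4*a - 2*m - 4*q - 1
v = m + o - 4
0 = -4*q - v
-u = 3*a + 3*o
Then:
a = 47*v/54 - 13/18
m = 77*v/54 + 53/18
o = 19/18 - 23*v/54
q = -v/4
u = -4*v/3 - 1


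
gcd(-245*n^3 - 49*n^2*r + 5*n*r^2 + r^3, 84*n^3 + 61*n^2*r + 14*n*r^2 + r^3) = 7*n + r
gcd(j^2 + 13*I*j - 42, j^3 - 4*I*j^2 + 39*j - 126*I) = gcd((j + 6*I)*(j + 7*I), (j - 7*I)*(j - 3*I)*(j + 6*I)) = j + 6*I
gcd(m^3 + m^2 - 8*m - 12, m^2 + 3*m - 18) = m - 3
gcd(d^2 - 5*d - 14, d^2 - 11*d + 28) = d - 7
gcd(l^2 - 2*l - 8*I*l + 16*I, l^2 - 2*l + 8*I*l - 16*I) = l - 2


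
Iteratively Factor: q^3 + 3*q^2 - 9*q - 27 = (q + 3)*(q^2 - 9) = (q - 3)*(q + 3)*(q + 3)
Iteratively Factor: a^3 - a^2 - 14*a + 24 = (a - 2)*(a^2 + a - 12) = (a - 3)*(a - 2)*(a + 4)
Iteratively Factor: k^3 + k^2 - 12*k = (k)*(k^2 + k - 12) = k*(k - 3)*(k + 4)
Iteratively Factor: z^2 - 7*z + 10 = (z - 2)*(z - 5)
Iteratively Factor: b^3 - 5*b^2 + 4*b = (b - 4)*(b^2 - b) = b*(b - 4)*(b - 1)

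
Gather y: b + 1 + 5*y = b + 5*y + 1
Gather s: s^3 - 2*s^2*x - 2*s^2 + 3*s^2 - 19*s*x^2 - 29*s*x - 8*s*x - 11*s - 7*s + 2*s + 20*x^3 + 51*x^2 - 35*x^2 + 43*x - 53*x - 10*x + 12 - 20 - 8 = s^3 + s^2*(1 - 2*x) + s*(-19*x^2 - 37*x - 16) + 20*x^3 + 16*x^2 - 20*x - 16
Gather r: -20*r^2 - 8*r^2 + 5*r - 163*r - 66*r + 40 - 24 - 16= -28*r^2 - 224*r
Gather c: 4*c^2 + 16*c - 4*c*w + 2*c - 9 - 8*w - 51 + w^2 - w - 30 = 4*c^2 + c*(18 - 4*w) + w^2 - 9*w - 90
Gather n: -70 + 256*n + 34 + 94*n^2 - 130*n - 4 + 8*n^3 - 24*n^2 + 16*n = 8*n^3 + 70*n^2 + 142*n - 40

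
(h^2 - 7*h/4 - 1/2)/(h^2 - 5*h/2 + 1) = (4*h + 1)/(2*(2*h - 1))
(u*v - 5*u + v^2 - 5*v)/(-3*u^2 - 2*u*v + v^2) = (5 - v)/(3*u - v)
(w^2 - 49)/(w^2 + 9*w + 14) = (w - 7)/(w + 2)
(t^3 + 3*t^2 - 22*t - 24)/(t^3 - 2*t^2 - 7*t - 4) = (t + 6)/(t + 1)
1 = 1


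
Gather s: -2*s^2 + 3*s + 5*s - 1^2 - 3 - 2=-2*s^2 + 8*s - 6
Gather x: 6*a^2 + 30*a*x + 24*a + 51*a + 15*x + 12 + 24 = 6*a^2 + 75*a + x*(30*a + 15) + 36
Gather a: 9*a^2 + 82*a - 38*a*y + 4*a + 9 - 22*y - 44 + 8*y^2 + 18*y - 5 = 9*a^2 + a*(86 - 38*y) + 8*y^2 - 4*y - 40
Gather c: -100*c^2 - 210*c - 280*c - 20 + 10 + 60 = -100*c^2 - 490*c + 50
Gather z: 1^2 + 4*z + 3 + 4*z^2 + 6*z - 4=4*z^2 + 10*z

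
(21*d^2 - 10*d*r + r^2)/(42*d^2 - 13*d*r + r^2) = (-3*d + r)/(-6*d + r)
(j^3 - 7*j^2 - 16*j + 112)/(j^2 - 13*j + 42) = (j^2 - 16)/(j - 6)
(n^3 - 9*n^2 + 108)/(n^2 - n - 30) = (n^2 - 3*n - 18)/(n + 5)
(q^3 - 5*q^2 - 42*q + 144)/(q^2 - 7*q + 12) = (q^2 - 2*q - 48)/(q - 4)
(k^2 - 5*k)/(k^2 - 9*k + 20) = k/(k - 4)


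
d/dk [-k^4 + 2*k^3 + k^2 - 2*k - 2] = -4*k^3 + 6*k^2 + 2*k - 2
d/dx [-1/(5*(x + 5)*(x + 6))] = (2*x + 11)/(5*(x + 5)^2*(x + 6)^2)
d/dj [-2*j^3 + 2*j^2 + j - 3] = -6*j^2 + 4*j + 1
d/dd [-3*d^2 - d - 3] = -6*d - 1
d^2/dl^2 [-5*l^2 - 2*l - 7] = -10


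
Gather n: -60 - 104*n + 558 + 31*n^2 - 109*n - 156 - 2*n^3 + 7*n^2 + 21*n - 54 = -2*n^3 + 38*n^2 - 192*n + 288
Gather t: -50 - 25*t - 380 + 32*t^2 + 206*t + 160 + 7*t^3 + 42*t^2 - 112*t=7*t^3 + 74*t^2 + 69*t - 270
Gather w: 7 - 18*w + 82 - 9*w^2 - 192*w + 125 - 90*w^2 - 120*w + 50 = -99*w^2 - 330*w + 264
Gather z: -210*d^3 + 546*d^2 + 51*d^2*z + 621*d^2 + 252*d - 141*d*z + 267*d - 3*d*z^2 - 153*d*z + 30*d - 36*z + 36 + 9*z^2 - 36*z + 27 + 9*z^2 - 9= -210*d^3 + 1167*d^2 + 549*d + z^2*(18 - 3*d) + z*(51*d^2 - 294*d - 72) + 54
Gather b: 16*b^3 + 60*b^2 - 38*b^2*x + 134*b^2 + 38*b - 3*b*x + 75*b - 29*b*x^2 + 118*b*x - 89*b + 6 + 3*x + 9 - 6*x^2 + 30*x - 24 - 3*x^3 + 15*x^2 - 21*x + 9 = 16*b^3 + b^2*(194 - 38*x) + b*(-29*x^2 + 115*x + 24) - 3*x^3 + 9*x^2 + 12*x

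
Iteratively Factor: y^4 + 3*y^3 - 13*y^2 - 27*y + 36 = (y - 3)*(y^3 + 6*y^2 + 5*y - 12) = (y - 3)*(y + 4)*(y^2 + 2*y - 3) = (y - 3)*(y - 1)*(y + 4)*(y + 3)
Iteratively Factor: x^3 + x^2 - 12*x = (x + 4)*(x^2 - 3*x) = x*(x + 4)*(x - 3)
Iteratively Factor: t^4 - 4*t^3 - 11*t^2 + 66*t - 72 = (t - 3)*(t^3 - t^2 - 14*t + 24) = (t - 3)*(t + 4)*(t^2 - 5*t + 6) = (t - 3)^2*(t + 4)*(t - 2)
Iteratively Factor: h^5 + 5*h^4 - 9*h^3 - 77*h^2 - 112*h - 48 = (h + 4)*(h^4 + h^3 - 13*h^2 - 25*h - 12) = (h - 4)*(h + 4)*(h^3 + 5*h^2 + 7*h + 3) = (h - 4)*(h + 1)*(h + 4)*(h^2 + 4*h + 3) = (h - 4)*(h + 1)^2*(h + 4)*(h + 3)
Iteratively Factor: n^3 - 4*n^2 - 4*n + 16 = (n - 4)*(n^2 - 4) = (n - 4)*(n + 2)*(n - 2)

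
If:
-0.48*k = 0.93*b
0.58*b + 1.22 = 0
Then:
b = -2.10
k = 4.08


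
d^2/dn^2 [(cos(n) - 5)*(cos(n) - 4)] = 9*cos(n) - 2*cos(2*n)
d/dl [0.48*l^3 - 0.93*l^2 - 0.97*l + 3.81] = 1.44*l^2 - 1.86*l - 0.97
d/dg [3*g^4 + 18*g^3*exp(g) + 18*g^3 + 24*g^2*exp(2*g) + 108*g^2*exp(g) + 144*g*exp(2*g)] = 18*g^3*exp(g) + 12*g^3 + 48*g^2*exp(2*g) + 162*g^2*exp(g) + 54*g^2 + 336*g*exp(2*g) + 216*g*exp(g) + 144*exp(2*g)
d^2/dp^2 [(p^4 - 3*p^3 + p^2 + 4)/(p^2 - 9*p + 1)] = 2*(p^6 - 27*p^5 + 246*p^4 - 303*p^3 + 96*p^2 - 117*p + 321)/(p^6 - 27*p^5 + 246*p^4 - 783*p^3 + 246*p^2 - 27*p + 1)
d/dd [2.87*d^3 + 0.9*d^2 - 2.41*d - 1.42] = 8.61*d^2 + 1.8*d - 2.41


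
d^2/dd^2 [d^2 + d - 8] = 2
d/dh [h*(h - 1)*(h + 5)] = 3*h^2 + 8*h - 5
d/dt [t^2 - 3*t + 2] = 2*t - 3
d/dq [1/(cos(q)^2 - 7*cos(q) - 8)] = (2*cos(q) - 7)*sin(q)/(sin(q)^2 + 7*cos(q) + 7)^2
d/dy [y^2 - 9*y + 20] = 2*y - 9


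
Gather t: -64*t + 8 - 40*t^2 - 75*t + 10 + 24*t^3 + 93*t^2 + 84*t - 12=24*t^3 + 53*t^2 - 55*t + 6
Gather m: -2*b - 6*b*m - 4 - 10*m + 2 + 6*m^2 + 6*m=-2*b + 6*m^2 + m*(-6*b - 4) - 2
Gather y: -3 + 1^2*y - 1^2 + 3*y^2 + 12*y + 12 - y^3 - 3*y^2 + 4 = -y^3 + 13*y + 12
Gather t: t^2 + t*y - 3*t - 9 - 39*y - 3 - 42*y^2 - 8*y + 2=t^2 + t*(y - 3) - 42*y^2 - 47*y - 10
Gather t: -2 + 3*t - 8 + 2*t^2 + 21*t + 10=2*t^2 + 24*t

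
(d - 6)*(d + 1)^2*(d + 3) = d^4 - d^3 - 23*d^2 - 39*d - 18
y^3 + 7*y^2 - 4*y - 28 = (y - 2)*(y + 2)*(y + 7)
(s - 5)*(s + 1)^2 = s^3 - 3*s^2 - 9*s - 5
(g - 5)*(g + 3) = g^2 - 2*g - 15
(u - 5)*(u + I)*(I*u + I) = I*u^3 - u^2 - 4*I*u^2 + 4*u - 5*I*u + 5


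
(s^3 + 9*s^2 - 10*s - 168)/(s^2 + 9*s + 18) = (s^2 + 3*s - 28)/(s + 3)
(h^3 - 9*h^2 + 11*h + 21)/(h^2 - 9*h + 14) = (h^2 - 2*h - 3)/(h - 2)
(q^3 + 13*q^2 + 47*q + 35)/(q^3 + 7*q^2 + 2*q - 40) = (q^2 + 8*q + 7)/(q^2 + 2*q - 8)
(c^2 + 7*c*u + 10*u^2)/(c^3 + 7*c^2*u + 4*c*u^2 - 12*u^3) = (-c - 5*u)/(-c^2 - 5*c*u + 6*u^2)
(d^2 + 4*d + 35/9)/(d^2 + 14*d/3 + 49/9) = (3*d + 5)/(3*d + 7)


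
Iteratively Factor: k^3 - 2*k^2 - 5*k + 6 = (k - 3)*(k^2 + k - 2) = (k - 3)*(k + 2)*(k - 1)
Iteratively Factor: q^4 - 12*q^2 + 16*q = (q + 4)*(q^3 - 4*q^2 + 4*q) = q*(q + 4)*(q^2 - 4*q + 4) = q*(q - 2)*(q + 4)*(q - 2)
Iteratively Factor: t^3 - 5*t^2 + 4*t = (t)*(t^2 - 5*t + 4) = t*(t - 1)*(t - 4)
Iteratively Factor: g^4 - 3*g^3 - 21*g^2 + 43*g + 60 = (g + 1)*(g^3 - 4*g^2 - 17*g + 60) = (g + 1)*(g + 4)*(g^2 - 8*g + 15) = (g - 3)*(g + 1)*(g + 4)*(g - 5)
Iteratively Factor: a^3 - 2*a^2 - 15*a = (a)*(a^2 - 2*a - 15) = a*(a - 5)*(a + 3)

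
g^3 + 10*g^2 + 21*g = g*(g + 3)*(g + 7)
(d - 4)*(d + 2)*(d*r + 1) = d^3*r - 2*d^2*r + d^2 - 8*d*r - 2*d - 8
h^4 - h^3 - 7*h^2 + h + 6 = (h - 3)*(h - 1)*(h + 1)*(h + 2)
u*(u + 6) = u^2 + 6*u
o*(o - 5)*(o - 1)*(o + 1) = o^4 - 5*o^3 - o^2 + 5*o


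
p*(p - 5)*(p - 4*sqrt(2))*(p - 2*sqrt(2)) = p^4 - 6*sqrt(2)*p^3 - 5*p^3 + 16*p^2 + 30*sqrt(2)*p^2 - 80*p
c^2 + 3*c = c*(c + 3)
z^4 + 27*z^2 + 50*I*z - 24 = (z - 6*I)*(z + I)^2*(z + 4*I)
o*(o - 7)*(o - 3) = o^3 - 10*o^2 + 21*o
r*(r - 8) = r^2 - 8*r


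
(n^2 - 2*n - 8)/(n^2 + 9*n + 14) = (n - 4)/(n + 7)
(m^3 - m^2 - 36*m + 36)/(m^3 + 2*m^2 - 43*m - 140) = (m^3 - m^2 - 36*m + 36)/(m^3 + 2*m^2 - 43*m - 140)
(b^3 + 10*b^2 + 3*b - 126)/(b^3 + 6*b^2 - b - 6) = (b^2 + 4*b - 21)/(b^2 - 1)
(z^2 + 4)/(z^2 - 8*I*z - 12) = (z + 2*I)/(z - 6*I)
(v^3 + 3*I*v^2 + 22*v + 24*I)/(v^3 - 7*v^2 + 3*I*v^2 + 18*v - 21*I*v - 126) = (v^2 - 3*I*v + 4)/(v^2 - v*(7 + 3*I) + 21*I)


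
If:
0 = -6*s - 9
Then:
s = -3/2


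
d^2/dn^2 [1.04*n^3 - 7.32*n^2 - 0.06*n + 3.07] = 6.24*n - 14.64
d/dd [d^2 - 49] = 2*d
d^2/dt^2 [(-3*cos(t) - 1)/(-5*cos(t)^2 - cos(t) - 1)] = 2*(-675*(1 - cos(2*t))^2*cos(t) - 85*(1 - cos(2*t))^2 + 577*cos(t) + 4*cos(2*t) - 375*cos(3*t) + 150*cos(5*t) + 288)/(2*cos(t) + 5*cos(2*t) + 7)^3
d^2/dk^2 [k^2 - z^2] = 2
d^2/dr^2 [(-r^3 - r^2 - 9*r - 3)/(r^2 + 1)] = 4*(-4*r^3 - 3*r^2 + 12*r + 1)/(r^6 + 3*r^4 + 3*r^2 + 1)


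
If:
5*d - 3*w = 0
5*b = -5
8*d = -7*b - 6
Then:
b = -1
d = 1/8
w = 5/24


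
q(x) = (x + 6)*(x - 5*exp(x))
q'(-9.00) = -12.00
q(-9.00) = 27.00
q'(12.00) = -15461675.18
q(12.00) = -14647715.23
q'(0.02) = -29.77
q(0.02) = -30.59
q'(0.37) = -46.61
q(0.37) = -43.75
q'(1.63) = -210.97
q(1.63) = -182.28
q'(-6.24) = -6.49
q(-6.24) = 1.50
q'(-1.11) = -5.93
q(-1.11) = -13.49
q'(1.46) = -173.22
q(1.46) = -149.72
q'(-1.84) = -1.78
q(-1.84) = -10.96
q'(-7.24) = -8.48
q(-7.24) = 8.98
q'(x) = x + (1 - 5*exp(x))*(x + 6) - 5*exp(x)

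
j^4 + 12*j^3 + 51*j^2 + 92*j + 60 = (j + 2)^2*(j + 3)*(j + 5)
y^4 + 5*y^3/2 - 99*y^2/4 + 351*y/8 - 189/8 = (y - 3/2)^3*(y + 7)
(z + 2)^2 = z^2 + 4*z + 4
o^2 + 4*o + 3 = (o + 1)*(o + 3)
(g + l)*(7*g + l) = 7*g^2 + 8*g*l + l^2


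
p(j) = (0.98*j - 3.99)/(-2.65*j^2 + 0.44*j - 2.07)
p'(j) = (0.98*j - 3.99)*(5.3*j - 0.44)/(-2.65*j^2 + 0.44*j - 2.07)^2 + 0.98/(-2.65*j^2 + 0.44*j - 2.07)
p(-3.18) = 0.23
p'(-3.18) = 0.10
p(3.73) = 0.01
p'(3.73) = -0.03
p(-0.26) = 1.80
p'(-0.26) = 0.97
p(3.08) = 0.04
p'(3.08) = -0.06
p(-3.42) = 0.21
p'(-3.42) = 0.09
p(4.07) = 0.00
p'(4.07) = -0.02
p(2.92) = 0.05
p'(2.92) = -0.07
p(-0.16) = 1.88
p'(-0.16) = 0.65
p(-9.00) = 0.06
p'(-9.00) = 0.01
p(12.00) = -0.02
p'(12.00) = 0.00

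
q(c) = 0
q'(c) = 0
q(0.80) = 0.00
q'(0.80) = 0.00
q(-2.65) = 0.00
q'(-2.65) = 0.00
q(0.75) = 0.00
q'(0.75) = 0.00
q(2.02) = 0.00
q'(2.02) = 0.00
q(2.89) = 0.00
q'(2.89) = 0.00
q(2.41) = 0.00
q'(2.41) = 0.00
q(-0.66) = 0.00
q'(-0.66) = 0.00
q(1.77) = 0.00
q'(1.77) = 0.00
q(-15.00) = 0.00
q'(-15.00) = 0.00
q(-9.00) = 0.00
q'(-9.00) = 0.00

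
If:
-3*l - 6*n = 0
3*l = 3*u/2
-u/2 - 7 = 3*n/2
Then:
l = -28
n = 14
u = -56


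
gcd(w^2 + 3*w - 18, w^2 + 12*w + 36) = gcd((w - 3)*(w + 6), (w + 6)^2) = w + 6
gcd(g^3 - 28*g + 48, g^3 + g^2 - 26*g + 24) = g^2 + 2*g - 24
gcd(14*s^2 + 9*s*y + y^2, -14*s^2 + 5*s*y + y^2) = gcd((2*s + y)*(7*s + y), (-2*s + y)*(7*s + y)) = 7*s + y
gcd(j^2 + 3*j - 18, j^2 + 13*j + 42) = j + 6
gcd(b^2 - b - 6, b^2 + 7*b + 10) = b + 2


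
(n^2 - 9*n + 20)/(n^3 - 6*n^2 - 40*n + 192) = (n - 5)/(n^2 - 2*n - 48)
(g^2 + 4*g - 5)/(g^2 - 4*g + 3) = (g + 5)/(g - 3)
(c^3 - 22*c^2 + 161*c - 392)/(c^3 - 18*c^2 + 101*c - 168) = (c - 7)/(c - 3)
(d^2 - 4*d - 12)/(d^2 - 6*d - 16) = (d - 6)/(d - 8)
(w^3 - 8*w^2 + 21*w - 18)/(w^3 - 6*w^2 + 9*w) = (w - 2)/w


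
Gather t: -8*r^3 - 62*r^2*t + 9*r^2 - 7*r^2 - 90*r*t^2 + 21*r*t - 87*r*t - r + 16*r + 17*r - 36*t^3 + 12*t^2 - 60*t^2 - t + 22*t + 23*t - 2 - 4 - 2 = -8*r^3 + 2*r^2 + 32*r - 36*t^3 + t^2*(-90*r - 48) + t*(-62*r^2 - 66*r + 44) - 8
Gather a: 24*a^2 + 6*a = 24*a^2 + 6*a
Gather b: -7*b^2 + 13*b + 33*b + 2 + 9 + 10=-7*b^2 + 46*b + 21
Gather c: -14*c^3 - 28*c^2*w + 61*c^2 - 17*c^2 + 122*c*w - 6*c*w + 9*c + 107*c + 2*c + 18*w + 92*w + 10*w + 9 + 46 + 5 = -14*c^3 + c^2*(44 - 28*w) + c*(116*w + 118) + 120*w + 60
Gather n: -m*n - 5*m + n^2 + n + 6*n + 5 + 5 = -5*m + n^2 + n*(7 - m) + 10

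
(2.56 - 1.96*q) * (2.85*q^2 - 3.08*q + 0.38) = -5.586*q^3 + 13.3328*q^2 - 8.6296*q + 0.9728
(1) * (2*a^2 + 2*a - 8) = 2*a^2 + 2*a - 8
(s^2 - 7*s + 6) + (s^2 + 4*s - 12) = 2*s^2 - 3*s - 6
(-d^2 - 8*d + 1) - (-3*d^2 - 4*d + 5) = 2*d^2 - 4*d - 4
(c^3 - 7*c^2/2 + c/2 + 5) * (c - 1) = c^4 - 9*c^3/2 + 4*c^2 + 9*c/2 - 5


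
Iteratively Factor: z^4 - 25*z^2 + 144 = (z + 3)*(z^3 - 3*z^2 - 16*z + 48) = (z - 4)*(z + 3)*(z^2 + z - 12) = (z - 4)*(z + 3)*(z + 4)*(z - 3)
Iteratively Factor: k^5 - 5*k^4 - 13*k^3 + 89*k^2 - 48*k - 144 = (k - 4)*(k^4 - k^3 - 17*k^2 + 21*k + 36) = (k - 4)*(k + 4)*(k^3 - 5*k^2 + 3*k + 9) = (k - 4)*(k + 1)*(k + 4)*(k^2 - 6*k + 9) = (k - 4)*(k - 3)*(k + 1)*(k + 4)*(k - 3)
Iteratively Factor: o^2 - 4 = (o - 2)*(o + 2)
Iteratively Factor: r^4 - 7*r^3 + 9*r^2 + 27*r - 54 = (r - 3)*(r^3 - 4*r^2 - 3*r + 18) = (r - 3)*(r + 2)*(r^2 - 6*r + 9) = (r - 3)^2*(r + 2)*(r - 3)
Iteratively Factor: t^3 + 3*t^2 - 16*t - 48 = (t + 4)*(t^2 - t - 12) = (t + 3)*(t + 4)*(t - 4)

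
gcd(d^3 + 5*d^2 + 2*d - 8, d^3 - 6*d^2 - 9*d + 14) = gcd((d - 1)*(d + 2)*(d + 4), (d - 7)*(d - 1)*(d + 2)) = d^2 + d - 2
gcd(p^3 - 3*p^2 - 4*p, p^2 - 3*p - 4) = p^2 - 3*p - 4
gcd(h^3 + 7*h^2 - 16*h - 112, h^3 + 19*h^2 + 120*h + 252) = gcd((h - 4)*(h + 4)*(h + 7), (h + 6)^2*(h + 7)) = h + 7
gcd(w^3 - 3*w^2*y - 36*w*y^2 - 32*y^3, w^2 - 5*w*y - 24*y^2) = -w + 8*y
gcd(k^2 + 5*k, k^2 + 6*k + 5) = k + 5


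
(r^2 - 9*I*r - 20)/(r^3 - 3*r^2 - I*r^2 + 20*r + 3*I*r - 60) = (r - 4*I)/(r^2 + r*(-3 + 4*I) - 12*I)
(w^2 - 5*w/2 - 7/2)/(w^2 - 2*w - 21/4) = 2*(w + 1)/(2*w + 3)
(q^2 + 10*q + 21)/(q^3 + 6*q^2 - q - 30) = (q + 7)/(q^2 + 3*q - 10)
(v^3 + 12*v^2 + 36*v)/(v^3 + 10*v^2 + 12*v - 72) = v/(v - 2)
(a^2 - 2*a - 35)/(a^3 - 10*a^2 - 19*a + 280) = 1/(a - 8)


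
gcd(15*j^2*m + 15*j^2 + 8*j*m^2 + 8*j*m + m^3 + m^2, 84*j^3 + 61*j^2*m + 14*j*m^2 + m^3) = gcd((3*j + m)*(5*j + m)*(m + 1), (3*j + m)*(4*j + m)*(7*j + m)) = 3*j + m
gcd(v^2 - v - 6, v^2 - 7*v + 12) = v - 3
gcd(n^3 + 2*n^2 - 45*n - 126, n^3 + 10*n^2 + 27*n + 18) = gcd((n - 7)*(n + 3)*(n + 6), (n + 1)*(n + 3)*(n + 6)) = n^2 + 9*n + 18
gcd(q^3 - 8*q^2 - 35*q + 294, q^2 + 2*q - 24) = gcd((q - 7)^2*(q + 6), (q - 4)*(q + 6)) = q + 6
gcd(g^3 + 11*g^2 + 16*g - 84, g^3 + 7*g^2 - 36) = g^2 + 4*g - 12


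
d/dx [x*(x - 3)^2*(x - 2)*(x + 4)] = 5*x^4 - 16*x^3 - 33*x^2 + 132*x - 72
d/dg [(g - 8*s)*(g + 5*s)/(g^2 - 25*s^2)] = 3*s/(g^2 - 10*g*s + 25*s^2)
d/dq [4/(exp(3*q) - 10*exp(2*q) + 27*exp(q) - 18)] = (-12*exp(2*q) + 80*exp(q) - 108)*exp(q)/(exp(3*q) - 10*exp(2*q) + 27*exp(q) - 18)^2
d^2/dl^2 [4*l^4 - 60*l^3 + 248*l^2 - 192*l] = 48*l^2 - 360*l + 496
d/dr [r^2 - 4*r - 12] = 2*r - 4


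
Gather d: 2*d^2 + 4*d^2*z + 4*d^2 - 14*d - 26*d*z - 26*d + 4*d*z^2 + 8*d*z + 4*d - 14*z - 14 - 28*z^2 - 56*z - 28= d^2*(4*z + 6) + d*(4*z^2 - 18*z - 36) - 28*z^2 - 70*z - 42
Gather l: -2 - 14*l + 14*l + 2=0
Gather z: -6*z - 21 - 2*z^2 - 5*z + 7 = -2*z^2 - 11*z - 14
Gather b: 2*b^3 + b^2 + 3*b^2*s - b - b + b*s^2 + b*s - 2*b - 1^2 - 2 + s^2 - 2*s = 2*b^3 + b^2*(3*s + 1) + b*(s^2 + s - 4) + s^2 - 2*s - 3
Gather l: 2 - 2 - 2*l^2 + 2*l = -2*l^2 + 2*l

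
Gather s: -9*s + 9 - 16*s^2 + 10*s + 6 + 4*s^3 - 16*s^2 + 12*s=4*s^3 - 32*s^2 + 13*s + 15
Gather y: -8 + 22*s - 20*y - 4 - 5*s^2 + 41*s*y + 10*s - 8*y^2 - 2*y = -5*s^2 + 32*s - 8*y^2 + y*(41*s - 22) - 12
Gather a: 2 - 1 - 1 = 0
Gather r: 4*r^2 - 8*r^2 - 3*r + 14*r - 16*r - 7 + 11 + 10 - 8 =-4*r^2 - 5*r + 6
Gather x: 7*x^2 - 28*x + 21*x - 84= 7*x^2 - 7*x - 84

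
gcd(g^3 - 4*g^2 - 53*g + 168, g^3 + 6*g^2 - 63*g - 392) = g^2 - g - 56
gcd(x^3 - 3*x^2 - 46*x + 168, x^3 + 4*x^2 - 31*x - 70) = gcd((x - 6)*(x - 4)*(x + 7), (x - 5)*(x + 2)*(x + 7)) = x + 7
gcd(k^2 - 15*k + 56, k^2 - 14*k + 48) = k - 8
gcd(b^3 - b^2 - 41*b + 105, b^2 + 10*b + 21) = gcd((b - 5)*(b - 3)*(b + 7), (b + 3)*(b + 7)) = b + 7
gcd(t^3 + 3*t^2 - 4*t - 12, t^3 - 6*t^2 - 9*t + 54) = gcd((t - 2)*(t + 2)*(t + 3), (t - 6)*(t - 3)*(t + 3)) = t + 3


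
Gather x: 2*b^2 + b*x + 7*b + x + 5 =2*b^2 + 7*b + x*(b + 1) + 5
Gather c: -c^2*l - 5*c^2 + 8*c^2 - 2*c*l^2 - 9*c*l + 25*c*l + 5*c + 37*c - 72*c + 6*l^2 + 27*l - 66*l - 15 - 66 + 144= c^2*(3 - l) + c*(-2*l^2 + 16*l - 30) + 6*l^2 - 39*l + 63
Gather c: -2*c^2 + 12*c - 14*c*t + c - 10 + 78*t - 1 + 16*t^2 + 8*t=-2*c^2 + c*(13 - 14*t) + 16*t^2 + 86*t - 11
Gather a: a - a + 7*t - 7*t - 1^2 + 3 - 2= 0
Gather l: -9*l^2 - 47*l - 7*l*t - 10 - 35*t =-9*l^2 + l*(-7*t - 47) - 35*t - 10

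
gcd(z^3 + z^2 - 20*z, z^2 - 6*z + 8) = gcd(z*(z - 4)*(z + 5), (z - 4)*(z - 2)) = z - 4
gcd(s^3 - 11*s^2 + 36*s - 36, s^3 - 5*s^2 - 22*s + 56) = s - 2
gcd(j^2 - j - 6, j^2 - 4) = j + 2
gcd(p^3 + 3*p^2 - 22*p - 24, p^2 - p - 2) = p + 1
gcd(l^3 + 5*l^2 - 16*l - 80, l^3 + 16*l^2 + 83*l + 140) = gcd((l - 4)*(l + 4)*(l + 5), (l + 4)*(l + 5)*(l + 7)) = l^2 + 9*l + 20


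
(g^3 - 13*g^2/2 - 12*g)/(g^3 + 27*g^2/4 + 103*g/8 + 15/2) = 4*g*(g - 8)/(4*g^2 + 21*g + 20)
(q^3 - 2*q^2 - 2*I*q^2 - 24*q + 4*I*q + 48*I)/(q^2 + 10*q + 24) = (q^2 - 2*q*(3 + I) + 12*I)/(q + 6)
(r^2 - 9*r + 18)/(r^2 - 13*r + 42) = (r - 3)/(r - 7)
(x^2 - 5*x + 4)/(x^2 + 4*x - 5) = (x - 4)/(x + 5)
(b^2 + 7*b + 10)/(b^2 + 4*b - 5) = (b + 2)/(b - 1)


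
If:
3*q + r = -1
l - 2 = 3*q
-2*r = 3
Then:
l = 5/2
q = 1/6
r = -3/2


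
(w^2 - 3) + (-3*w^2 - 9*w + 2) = -2*w^2 - 9*w - 1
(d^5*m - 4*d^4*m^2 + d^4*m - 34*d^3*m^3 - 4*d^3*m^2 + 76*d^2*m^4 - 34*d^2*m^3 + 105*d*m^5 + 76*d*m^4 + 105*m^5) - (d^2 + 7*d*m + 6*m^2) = d^5*m - 4*d^4*m^2 + d^4*m - 34*d^3*m^3 - 4*d^3*m^2 + 76*d^2*m^4 - 34*d^2*m^3 - d^2 + 105*d*m^5 + 76*d*m^4 - 7*d*m + 105*m^5 - 6*m^2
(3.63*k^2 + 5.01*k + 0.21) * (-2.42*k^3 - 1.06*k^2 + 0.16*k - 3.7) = -8.7846*k^5 - 15.972*k^4 - 5.238*k^3 - 12.852*k^2 - 18.5034*k - 0.777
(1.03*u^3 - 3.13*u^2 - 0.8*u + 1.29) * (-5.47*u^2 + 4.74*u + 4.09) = -5.6341*u^5 + 22.0033*u^4 - 6.2475*u^3 - 23.65*u^2 + 2.8426*u + 5.2761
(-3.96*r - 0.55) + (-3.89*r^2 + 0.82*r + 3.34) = -3.89*r^2 - 3.14*r + 2.79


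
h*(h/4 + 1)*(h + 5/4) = h^3/4 + 21*h^2/16 + 5*h/4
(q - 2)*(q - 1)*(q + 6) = q^3 + 3*q^2 - 16*q + 12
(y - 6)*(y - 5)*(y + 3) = y^3 - 8*y^2 - 3*y + 90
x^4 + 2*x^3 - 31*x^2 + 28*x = x*(x - 4)*(x - 1)*(x + 7)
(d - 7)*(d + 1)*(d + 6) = d^3 - 43*d - 42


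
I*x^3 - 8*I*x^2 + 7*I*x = x*(x - 7)*(I*x - I)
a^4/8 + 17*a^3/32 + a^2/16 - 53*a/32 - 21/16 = (a/4 + 1/2)*(a/2 + 1/2)*(a - 7/4)*(a + 3)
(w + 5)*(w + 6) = w^2 + 11*w + 30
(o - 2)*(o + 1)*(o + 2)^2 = o^4 + 3*o^3 - 2*o^2 - 12*o - 8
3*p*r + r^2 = r*(3*p + r)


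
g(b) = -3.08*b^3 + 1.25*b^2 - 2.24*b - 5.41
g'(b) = -9.24*b^2 + 2.5*b - 2.24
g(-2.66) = 67.36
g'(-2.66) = -74.27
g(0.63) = -7.10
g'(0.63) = -4.33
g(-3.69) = 174.63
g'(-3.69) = -137.28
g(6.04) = -652.01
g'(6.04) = -324.23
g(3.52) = -132.14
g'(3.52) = -107.93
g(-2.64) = 65.89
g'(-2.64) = -73.24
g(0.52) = -6.67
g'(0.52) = -3.44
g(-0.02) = -5.36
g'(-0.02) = -2.29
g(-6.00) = 718.31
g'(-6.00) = -349.88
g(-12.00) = 5523.71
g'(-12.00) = -1362.80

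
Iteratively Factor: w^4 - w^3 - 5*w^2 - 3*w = (w - 3)*(w^3 + 2*w^2 + w) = (w - 3)*(w + 1)*(w^2 + w) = (w - 3)*(w + 1)^2*(w)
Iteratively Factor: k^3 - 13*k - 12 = (k - 4)*(k^2 + 4*k + 3) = (k - 4)*(k + 1)*(k + 3)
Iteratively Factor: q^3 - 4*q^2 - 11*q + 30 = (q - 5)*(q^2 + q - 6) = (q - 5)*(q - 2)*(q + 3)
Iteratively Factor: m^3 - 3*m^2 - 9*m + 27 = (m + 3)*(m^2 - 6*m + 9) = (m - 3)*(m + 3)*(m - 3)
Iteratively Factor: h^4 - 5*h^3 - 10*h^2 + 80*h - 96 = (h - 2)*(h^3 - 3*h^2 - 16*h + 48) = (h - 3)*(h - 2)*(h^2 - 16) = (h - 3)*(h - 2)*(h + 4)*(h - 4)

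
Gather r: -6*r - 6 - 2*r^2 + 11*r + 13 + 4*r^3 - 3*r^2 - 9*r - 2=4*r^3 - 5*r^2 - 4*r + 5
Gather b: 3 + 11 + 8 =22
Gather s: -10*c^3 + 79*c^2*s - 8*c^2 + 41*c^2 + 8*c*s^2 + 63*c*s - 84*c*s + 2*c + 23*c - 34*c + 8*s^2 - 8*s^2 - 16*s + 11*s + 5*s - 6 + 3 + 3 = -10*c^3 + 33*c^2 + 8*c*s^2 - 9*c + s*(79*c^2 - 21*c)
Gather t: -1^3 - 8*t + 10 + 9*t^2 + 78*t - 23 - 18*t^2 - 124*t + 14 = -9*t^2 - 54*t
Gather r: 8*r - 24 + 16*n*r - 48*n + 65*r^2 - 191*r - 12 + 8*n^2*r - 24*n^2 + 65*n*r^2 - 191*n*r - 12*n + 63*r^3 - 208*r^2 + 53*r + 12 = -24*n^2 - 60*n + 63*r^3 + r^2*(65*n - 143) + r*(8*n^2 - 175*n - 130) - 24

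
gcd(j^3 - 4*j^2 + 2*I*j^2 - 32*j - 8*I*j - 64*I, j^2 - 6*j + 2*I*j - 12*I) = j + 2*I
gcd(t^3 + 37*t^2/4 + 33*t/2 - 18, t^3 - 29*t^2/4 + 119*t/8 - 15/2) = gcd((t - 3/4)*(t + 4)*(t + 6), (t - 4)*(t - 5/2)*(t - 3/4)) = t - 3/4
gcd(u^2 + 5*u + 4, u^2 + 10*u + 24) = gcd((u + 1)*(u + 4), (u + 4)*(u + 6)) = u + 4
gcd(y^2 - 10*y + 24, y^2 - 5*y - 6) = y - 6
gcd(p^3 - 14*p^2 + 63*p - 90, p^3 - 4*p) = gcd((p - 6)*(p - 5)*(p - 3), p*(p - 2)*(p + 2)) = 1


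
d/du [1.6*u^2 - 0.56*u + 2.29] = 3.2*u - 0.56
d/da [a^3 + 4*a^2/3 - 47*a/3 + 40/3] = 3*a^2 + 8*a/3 - 47/3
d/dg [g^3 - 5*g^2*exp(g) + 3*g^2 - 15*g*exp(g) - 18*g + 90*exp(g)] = -5*g^2*exp(g) + 3*g^2 - 25*g*exp(g) + 6*g + 75*exp(g) - 18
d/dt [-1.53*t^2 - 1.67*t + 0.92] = -3.06*t - 1.67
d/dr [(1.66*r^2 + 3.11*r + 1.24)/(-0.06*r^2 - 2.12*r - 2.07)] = (-3.3326*r^2 - 6.7236*r - 3.8089)/(0.0036*r^4 + 0.2544*r^3 + 4.7428*r^2 + 8.7768*r + 4.2849)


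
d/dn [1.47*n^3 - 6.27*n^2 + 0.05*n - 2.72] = 4.41*n^2 - 12.54*n + 0.05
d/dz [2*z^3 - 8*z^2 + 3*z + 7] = 6*z^2 - 16*z + 3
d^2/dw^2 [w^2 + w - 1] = 2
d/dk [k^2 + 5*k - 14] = 2*k + 5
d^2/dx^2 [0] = 0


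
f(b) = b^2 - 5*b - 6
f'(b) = 2*b - 5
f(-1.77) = 5.98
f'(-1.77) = -8.54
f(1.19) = -10.53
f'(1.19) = -2.62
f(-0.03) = -5.85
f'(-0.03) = -5.06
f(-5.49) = 51.59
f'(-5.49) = -15.98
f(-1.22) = 1.59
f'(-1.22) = -7.44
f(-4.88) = 42.21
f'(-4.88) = -14.76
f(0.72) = -9.08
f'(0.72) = -3.56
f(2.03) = -12.03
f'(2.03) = -0.94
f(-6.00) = 60.00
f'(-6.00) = -17.00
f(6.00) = 0.00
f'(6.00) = 7.00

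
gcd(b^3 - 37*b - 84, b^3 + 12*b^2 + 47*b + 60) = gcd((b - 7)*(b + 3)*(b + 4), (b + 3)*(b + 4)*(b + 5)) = b^2 + 7*b + 12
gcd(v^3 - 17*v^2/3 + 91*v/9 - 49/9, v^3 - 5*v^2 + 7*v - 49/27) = v^2 - 14*v/3 + 49/9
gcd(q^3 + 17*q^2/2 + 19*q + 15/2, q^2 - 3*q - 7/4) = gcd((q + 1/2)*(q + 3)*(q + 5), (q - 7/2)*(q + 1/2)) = q + 1/2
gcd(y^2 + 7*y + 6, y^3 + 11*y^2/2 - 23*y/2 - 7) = 1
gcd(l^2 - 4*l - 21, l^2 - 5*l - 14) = l - 7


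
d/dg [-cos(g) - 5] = sin(g)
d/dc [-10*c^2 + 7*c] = 7 - 20*c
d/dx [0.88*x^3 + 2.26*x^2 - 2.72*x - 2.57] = 2.64*x^2 + 4.52*x - 2.72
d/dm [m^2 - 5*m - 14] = 2*m - 5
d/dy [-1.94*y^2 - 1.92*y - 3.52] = -3.88*y - 1.92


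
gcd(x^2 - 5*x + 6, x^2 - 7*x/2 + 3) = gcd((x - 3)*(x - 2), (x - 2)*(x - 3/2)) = x - 2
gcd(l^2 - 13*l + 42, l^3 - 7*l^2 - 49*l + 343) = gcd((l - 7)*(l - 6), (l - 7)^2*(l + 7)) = l - 7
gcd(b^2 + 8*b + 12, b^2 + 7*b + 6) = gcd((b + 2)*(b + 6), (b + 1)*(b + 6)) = b + 6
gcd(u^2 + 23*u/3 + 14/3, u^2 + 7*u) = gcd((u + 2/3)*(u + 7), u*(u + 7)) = u + 7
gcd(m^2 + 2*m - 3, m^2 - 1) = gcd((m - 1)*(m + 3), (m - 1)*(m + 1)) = m - 1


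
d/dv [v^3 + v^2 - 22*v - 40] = 3*v^2 + 2*v - 22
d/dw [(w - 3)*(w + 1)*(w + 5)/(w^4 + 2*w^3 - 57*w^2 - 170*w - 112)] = (-w^4 - 4*w^3 - 15*w^2 - 194*w - 1094)/(w^6 + 2*w^5 - 115*w^4 - 340*w^3 + 3140*w^2 + 12992*w + 12544)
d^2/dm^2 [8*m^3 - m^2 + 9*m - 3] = 48*m - 2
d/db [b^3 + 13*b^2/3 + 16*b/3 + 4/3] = 3*b^2 + 26*b/3 + 16/3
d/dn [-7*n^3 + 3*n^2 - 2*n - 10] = -21*n^2 + 6*n - 2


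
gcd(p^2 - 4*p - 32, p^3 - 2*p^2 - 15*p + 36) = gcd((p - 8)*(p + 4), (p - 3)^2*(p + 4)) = p + 4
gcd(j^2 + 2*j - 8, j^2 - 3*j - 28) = j + 4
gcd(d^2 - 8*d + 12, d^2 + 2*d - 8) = d - 2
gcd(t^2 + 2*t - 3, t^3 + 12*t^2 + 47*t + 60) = t + 3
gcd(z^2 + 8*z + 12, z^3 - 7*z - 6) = z + 2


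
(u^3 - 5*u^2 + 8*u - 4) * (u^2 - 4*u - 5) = u^5 - 9*u^4 + 23*u^3 - 11*u^2 - 24*u + 20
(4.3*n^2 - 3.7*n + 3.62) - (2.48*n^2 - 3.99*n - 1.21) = 1.82*n^2 + 0.29*n + 4.83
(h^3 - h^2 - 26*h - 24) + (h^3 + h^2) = 2*h^3 - 26*h - 24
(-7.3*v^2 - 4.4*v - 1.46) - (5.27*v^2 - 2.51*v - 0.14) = -12.57*v^2 - 1.89*v - 1.32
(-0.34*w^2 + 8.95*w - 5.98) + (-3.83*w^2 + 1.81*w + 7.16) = -4.17*w^2 + 10.76*w + 1.18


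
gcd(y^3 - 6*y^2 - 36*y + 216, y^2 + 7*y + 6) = y + 6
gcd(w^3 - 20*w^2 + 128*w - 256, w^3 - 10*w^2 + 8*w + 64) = w^2 - 12*w + 32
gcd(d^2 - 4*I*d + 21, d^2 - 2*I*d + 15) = d + 3*I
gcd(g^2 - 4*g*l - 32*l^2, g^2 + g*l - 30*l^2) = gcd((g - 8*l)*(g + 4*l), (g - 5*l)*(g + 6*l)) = 1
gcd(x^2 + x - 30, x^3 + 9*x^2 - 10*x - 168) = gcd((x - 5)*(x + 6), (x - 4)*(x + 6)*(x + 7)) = x + 6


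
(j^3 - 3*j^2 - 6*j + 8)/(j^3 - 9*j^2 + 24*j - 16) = (j + 2)/(j - 4)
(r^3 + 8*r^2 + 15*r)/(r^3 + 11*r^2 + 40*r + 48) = r*(r + 5)/(r^2 + 8*r + 16)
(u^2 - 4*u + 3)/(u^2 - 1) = (u - 3)/(u + 1)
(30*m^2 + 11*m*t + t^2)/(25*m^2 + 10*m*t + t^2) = (6*m + t)/(5*m + t)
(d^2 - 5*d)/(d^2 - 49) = d*(d - 5)/(d^2 - 49)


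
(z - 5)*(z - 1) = z^2 - 6*z + 5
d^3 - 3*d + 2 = (d - 1)^2*(d + 2)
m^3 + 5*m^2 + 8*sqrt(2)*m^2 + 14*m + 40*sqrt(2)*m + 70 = (m + 5)*(m + sqrt(2))*(m + 7*sqrt(2))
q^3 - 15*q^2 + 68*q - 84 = (q - 7)*(q - 6)*(q - 2)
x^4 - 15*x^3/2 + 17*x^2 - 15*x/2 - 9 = (x - 3)^2*(x - 2)*(x + 1/2)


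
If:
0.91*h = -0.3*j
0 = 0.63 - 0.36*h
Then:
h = 1.75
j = -5.31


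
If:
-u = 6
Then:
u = -6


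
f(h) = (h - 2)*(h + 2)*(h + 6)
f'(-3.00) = -13.00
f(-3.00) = 15.00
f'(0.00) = -4.00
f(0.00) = -24.00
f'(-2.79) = -14.13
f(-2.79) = 12.15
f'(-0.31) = -7.43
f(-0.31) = -22.21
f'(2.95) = 57.51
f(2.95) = 42.09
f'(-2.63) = -14.81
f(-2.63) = 9.83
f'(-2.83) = -13.93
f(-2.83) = 12.71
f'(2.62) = 48.03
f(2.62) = 24.69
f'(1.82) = 27.78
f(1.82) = -5.38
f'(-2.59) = -14.96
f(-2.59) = 9.23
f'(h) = (h - 2)*(h + 2) + (h - 2)*(h + 6) + (h + 2)*(h + 6) = 3*h^2 + 12*h - 4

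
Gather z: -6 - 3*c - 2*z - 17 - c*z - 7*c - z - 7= -10*c + z*(-c - 3) - 30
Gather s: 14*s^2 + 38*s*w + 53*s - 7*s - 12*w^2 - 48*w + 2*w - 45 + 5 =14*s^2 + s*(38*w + 46) - 12*w^2 - 46*w - 40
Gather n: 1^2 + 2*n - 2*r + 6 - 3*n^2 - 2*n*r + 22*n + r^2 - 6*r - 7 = -3*n^2 + n*(24 - 2*r) + r^2 - 8*r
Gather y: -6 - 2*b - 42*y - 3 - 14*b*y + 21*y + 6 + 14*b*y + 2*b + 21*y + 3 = 0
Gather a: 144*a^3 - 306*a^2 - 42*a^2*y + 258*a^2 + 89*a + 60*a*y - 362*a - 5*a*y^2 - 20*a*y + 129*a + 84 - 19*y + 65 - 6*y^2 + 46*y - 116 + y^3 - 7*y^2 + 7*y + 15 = 144*a^3 + a^2*(-42*y - 48) + a*(-5*y^2 + 40*y - 144) + y^3 - 13*y^2 + 34*y + 48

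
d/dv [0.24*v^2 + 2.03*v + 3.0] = 0.48*v + 2.03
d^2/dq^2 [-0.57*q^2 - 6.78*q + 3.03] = -1.14000000000000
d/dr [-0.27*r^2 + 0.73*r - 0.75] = 0.73 - 0.54*r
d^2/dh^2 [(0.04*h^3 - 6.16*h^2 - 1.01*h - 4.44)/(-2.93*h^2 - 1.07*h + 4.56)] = (-4.44089209850063e-16*h^5 - 22.44339*h^3 + 723.687912*h^2 + 159.495048*h + 394.843752)/(25.153757*h^6 + 27.557529*h^5 - 107.377761*h^4 - 84.551293*h^3 + 167.113512*h^2 + 66.747456*h - 94.818816)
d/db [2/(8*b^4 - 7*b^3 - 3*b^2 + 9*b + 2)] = 2*(-32*b^3 + 21*b^2 + 6*b - 9)/(8*b^4 - 7*b^3 - 3*b^2 + 9*b + 2)^2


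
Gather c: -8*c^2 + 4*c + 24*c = -8*c^2 + 28*c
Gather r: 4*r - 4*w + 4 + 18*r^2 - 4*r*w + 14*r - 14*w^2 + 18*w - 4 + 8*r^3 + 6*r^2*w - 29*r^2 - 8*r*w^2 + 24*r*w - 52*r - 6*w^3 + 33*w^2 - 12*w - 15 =8*r^3 + r^2*(6*w - 11) + r*(-8*w^2 + 20*w - 34) - 6*w^3 + 19*w^2 + 2*w - 15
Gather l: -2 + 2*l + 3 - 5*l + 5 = 6 - 3*l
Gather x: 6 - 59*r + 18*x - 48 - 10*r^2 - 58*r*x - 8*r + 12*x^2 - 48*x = -10*r^2 - 67*r + 12*x^2 + x*(-58*r - 30) - 42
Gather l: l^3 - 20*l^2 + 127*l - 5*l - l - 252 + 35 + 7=l^3 - 20*l^2 + 121*l - 210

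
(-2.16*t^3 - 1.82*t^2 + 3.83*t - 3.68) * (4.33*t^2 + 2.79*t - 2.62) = -9.3528*t^5 - 13.907*t^4 + 17.1653*t^3 - 0.4803*t^2 - 20.3018*t + 9.6416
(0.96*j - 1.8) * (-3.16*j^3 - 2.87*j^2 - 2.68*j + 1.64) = -3.0336*j^4 + 2.9328*j^3 + 2.5932*j^2 + 6.3984*j - 2.952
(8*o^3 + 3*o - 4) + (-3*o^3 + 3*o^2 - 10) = 5*o^3 + 3*o^2 + 3*o - 14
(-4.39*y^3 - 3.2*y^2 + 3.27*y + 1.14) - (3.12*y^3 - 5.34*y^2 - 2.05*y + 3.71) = -7.51*y^3 + 2.14*y^2 + 5.32*y - 2.57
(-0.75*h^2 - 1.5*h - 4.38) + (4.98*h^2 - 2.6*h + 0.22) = 4.23*h^2 - 4.1*h - 4.16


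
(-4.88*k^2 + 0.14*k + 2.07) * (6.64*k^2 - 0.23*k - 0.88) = -32.4032*k^4 + 2.052*k^3 + 18.007*k^2 - 0.5993*k - 1.8216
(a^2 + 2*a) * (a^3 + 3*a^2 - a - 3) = a^5 + 5*a^4 + 5*a^3 - 5*a^2 - 6*a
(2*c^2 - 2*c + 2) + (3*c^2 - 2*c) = 5*c^2 - 4*c + 2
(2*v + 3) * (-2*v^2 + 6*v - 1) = -4*v^3 + 6*v^2 + 16*v - 3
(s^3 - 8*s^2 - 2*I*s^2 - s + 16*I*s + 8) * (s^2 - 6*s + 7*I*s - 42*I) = s^5 - 14*s^4 + 5*I*s^4 + 61*s^3 - 70*I*s^3 - 182*s^2 + 233*I*s^2 + 624*s + 98*I*s - 336*I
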